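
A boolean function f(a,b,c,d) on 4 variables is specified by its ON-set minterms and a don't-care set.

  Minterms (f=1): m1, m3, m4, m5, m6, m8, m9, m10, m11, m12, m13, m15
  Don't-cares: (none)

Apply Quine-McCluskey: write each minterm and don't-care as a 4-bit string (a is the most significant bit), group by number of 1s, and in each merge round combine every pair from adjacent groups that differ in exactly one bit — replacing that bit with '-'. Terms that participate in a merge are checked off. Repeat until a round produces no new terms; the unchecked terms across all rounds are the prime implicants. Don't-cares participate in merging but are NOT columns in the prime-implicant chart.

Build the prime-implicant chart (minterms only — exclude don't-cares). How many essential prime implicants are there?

size-2^0 implicants → 0001(✓)  0011(✓)  0100(✓)  0101(✓)  0110(✓)  1000(✓)  1001(✓)  1010(✓)  1011(✓)  1100(✓)  1101(✓)  1111(✓)
size-2^1 implicants → -001(✓)  -011(✓)  -100(✓)  -101(✓)  0-01(✓)  00-1(✓)  01-0  010-(✓)  1-00(✓)  1-01(✓)  1-11(✓)  10-0(✓)  10-1(✓)  100-(✓)  101-(✓)  11-1(✓)  110-(✓)
size-2^2 implicants → --01  -0-1  -10-  1--1  1-0-  10--
Unchecked terms (primes): --01, -0-1, -10-, 01-0, 1--1, 1-0-, 10--
Minterm coverage:
  m1 ⊆ --01,-0-1
  m3 ⊆ -0-1 [E]
  m4 ⊆ -10-,01-0
  m5 ⊆ --01,-10-
  m6 ⊆ 01-0 [E]
  m8 ⊆ 1-0-,10--
  m9 ⊆ --01,-0-1,1--1,1-0-,10--
  m10 ⊆ 10-- [E]
  m11 ⊆ -0-1,1--1,10--
  m12 ⊆ -10-,1-0-
  m13 ⊆ --01,-10-,1--1,1-0-
  m15 ⊆ 1--1 [E]
E = {-0-1, 01-0, 1--1, 10--}

4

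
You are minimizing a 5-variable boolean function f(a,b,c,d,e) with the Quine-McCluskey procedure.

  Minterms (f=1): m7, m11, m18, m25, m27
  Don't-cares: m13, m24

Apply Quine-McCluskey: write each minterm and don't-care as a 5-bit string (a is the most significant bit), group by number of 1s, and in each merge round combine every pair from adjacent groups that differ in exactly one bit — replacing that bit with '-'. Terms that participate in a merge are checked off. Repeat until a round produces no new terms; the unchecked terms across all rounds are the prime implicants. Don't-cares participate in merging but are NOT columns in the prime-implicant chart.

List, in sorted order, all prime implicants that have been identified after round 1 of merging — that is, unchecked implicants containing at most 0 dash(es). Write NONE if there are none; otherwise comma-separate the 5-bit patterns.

[col 0] 00111, 01011*, 01101, 10010, 11000*, 11001*, 11011*
[col 1] -1011, 110-1, 1100-
Prime implicants: -1011, 00111, 01101, 10010, 110-1, 1100-

00111, 01101, 10010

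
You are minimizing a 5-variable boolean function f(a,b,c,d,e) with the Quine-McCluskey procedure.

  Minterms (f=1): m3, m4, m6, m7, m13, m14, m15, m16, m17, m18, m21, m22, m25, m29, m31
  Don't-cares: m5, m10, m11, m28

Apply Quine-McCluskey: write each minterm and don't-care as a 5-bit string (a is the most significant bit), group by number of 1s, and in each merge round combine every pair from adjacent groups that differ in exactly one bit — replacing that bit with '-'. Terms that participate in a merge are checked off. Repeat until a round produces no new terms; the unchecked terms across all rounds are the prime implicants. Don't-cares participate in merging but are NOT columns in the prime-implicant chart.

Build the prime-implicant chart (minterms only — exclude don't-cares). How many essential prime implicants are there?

Round 0: 00011✓ 00100✓ 00101✓ 00110✓ 00111✓ 01010✓ 01011✓ 01101✓ 01110✓ 01111✓ 10000✓ 10001✓ 10010✓ 10101✓ 10110✓ 11001✓ 11100✓ 11101✓ 11111✓
Round 1: -0101✓ -0110 -1101✓ -1111✓ 0-011✓ 0-101✓ 0-110✓ 0-111✓ 00-11✓ 001-0✓ 001-1✓ 0010-✓ 0011-✓ 01-10✓ 01-11✓ 0101-✓ 011-1✓ 0111-✓ 1-001✓ 1-101✓ 10-01✓ 10-10 100-0 1000- 11-01✓ 111-1✓ 1110-
Round 2: --101 -11-1 0--11 0-1-1 0-11- 001-- 01-1- 1--01
PIs = {--101, -0110, -11-1, 0--11, 0-1-1, 0-11-, 001--, 01-1-, 1--01, 10-10, 100-0, 1000-, 1110-}
Coverage chart:
  m3: 0--11 ←essential
  m4: 001-- ←essential
  m6: -0110,0-11-,001--
  m7: 0--11,0-1-1,0-11-,001--
  m13: --101,-11-1,0-1-1
  m14: 0-11-,01-1-
  m15: -11-1,0--11,0-1-1,0-11-,01-1-
  m16: 100-0,1000-
  m17: 1--01,1000-
  m18: 10-10,100-0
  m21: --101,1--01
  m22: -0110,10-10
  m25: 1--01 ←essential
  m29: --101,-11-1,1--01,1110-
  m31: -11-1 ←essential
Essential: -11-1, 0--11, 001--, 1--01

4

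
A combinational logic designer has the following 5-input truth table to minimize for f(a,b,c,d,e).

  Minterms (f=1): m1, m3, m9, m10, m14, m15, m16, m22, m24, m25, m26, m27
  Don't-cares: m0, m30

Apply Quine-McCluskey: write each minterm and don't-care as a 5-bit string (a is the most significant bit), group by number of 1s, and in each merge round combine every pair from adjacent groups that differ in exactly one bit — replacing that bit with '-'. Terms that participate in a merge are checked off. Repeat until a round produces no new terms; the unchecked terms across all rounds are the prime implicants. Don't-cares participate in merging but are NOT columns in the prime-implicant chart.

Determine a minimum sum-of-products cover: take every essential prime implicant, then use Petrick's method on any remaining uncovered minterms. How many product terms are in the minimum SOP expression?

size-2^0 implicants → 00000(✓)  00001(✓)  00011(✓)  01001(✓)  01010(✓)  01110(✓)  01111(✓)  10000(✓)  10110(✓)  11000(✓)  11001(✓)  11010(✓)  11011(✓)  11110(✓)
size-2^1 implicants → -0000  -1001  -1010(✓)  -1110(✓)  0-001  000-1  0000-  01-10(✓)  0111-  1-000  1-110  11-10(✓)  110-0(✓)  110-1(✓)  1100-(✓)  1101-(✓)
size-2^2 implicants → -1-10  110--
Unchecked terms (primes): -0000, -1-10, -1001, 0-001, 000-1, 0000-, 0111-, 1-000, 1-110, 110--
Minterm coverage:
  m1 ⊆ 0-001,000-1,0000-
  m3 ⊆ 000-1 [E]
  m9 ⊆ -1001,0-001
  m10 ⊆ -1-10 [E]
  m14 ⊆ -1-10,0111-
  m15 ⊆ 0111- [E]
  m16 ⊆ -0000,1-000
  m22 ⊆ 1-110 [E]
  m24 ⊆ 1-000,110--
  m25 ⊆ -1001,110--
  m26 ⊆ -1-10,110--
  m27 ⊆ 110-- [E]
E = {-1-10, 000-1, 0111-, 1-110, 110--}
Petrick residual → -0000, -1001
Cover = b'c'd'e' + bde' + bc'd'e + a'b'c'e + a'bcd + acde' + abc'  |cover|=7

7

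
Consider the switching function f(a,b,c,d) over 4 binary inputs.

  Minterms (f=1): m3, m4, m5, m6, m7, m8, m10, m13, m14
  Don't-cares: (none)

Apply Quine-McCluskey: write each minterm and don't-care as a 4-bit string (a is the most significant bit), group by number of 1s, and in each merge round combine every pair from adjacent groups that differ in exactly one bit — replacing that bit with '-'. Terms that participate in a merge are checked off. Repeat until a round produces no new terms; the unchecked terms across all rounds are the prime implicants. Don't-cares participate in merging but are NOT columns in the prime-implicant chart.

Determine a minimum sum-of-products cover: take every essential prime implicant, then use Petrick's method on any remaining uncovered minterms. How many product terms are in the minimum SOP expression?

5

size-2^0 implicants → 0011(✓)  0100(✓)  0101(✓)  0110(✓)  0111(✓)  1000(✓)  1010(✓)  1101(✓)  1110(✓)
size-2^1 implicants → -101  -110  0-11  01-0(✓)  01-1(✓)  010-(✓)  011-(✓)  1-10  10-0
size-2^2 implicants → 01--
Unchecked terms (primes): -101, -110, 0-11, 01--, 1-10, 10-0
Minterm coverage:
  m3 ⊆ 0-11 [E]
  m4 ⊆ 01-- [E]
  m5 ⊆ -101,01--
  m6 ⊆ -110,01--
  m7 ⊆ 0-11,01--
  m8 ⊆ 10-0 [E]
  m10 ⊆ 1-10,10-0
  m13 ⊆ -101 [E]
  m14 ⊆ -110,1-10
E = {-101, 0-11, 01--, 10-0}
Petrick residual → -110
Cover = bc'd + bcd' + a'cd + a'b + ab'd'  |cover|=5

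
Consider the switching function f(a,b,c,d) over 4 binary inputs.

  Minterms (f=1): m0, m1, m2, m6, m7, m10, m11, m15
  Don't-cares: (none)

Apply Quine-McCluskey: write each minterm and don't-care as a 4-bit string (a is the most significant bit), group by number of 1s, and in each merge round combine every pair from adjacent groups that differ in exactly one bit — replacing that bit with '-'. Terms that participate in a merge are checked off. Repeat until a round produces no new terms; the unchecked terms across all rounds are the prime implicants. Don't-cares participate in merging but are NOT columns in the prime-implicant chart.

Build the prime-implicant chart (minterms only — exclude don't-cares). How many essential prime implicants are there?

1

size-2^0 implicants → 0000(✓)  0001(✓)  0010(✓)  0110(✓)  0111(✓)  1010(✓)  1011(✓)  1111(✓)
size-2^1 implicants → -010  -111  0-10  00-0  000-  011-  1-11  101-
Unchecked terms (primes): -010, -111, 0-10, 00-0, 000-, 011-, 1-11, 101-
Minterm coverage:
  m0 ⊆ 00-0,000-
  m1 ⊆ 000- [E]
  m2 ⊆ -010,0-10,00-0
  m6 ⊆ 0-10,011-
  m7 ⊆ -111,011-
  m10 ⊆ -010,101-
  m11 ⊆ 1-11,101-
  m15 ⊆ -111,1-11
E = {000-}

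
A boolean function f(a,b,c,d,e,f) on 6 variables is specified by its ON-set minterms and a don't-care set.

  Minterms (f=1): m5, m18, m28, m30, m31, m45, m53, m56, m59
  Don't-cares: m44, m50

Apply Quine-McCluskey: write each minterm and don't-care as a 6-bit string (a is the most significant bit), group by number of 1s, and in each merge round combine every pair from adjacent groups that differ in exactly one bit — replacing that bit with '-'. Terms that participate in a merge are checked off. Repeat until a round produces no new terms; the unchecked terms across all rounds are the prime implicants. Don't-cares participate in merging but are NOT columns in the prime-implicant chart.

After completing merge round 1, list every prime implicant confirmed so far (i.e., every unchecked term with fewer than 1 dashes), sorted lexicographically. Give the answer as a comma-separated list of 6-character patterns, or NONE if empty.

Round 0: 000101 010010✓ 011100✓ 011110✓ 011111✓ 101100✓ 101101✓ 110010✓ 110101 111000 111011
Round 1: -10010 0111-0 01111- 10110-
PIs = {-10010, 000101, 0111-0, 01111-, 10110-, 110101, 111000, 111011}

000101, 110101, 111000, 111011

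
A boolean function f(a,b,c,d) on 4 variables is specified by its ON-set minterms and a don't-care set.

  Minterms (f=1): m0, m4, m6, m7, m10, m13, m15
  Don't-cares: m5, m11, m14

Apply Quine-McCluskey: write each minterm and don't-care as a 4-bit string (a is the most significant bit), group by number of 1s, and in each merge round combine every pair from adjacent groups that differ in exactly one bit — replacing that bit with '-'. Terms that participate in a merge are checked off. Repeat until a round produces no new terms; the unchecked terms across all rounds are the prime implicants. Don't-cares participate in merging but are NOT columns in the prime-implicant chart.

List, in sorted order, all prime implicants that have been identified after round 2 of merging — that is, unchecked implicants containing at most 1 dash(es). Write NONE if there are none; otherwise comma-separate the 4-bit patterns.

size-2^0 implicants → 0000(✓)  0100(✓)  0101(✓)  0110(✓)  0111(✓)  1010(✓)  1011(✓)  1101(✓)  1110(✓)  1111(✓)
size-2^1 implicants → -101(✓)  -110(✓)  -111(✓)  0-00  01-0(✓)  01-1(✓)  010-(✓)  011-(✓)  1-10(✓)  1-11(✓)  101-(✓)  11-1(✓)  111-(✓)
size-2^2 implicants → -1-1  -11-  01--  1-1-
Unchecked terms (primes): -1-1, -11-, 0-00, 01--, 1-1-

0-00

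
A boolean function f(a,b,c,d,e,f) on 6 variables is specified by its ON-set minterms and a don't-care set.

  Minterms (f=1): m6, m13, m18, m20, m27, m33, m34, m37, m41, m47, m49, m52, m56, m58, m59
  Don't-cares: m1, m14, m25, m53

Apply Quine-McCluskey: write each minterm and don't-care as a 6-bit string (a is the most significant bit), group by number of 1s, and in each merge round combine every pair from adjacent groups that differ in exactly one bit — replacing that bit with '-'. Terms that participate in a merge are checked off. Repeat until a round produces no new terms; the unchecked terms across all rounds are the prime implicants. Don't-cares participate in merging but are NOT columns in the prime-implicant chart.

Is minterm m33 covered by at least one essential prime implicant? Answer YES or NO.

Round 0: 000001✓ 000110✓ 001101 001110✓ 010010 010100✓ 011001✓ 011011✓ 100001✓ 100010 100101✓ 101001✓ 101111 110001✓ 110100✓ 110101✓ 111000✓ 111010✓ 111011✓
Round 1: -00001 -10100 -11011 00-110 0110-1 1-0001✓ 1-0101✓ 10-001 100-01✓ 110-01✓ 11010- 1110-0 11101-
Round 2: 1-0-01
PIs = {-00001, -10100, -11011, 00-110, 001101, 010010, 0110-1, 1-0-01, 10-001, 100010, 101111, 11010-, 1110-0, 11101-}
Coverage chart:
  m6: 00-110 ←essential
  m13: 001101 ←essential
  m18: 010010 ←essential
  m20: -10100 ←essential
  m27: -11011,0110-1
  m33: -00001,1-0-01,10-001
  m34: 100010 ←essential
  m37: 1-0-01 ←essential
  m41: 10-001 ←essential
  m47: 101111 ←essential
  m49: 1-0-01 ←essential
  m52: -10100,11010-
  m56: 1110-0 ←essential
  m58: 1110-0,11101-
  m59: -11011,11101-
Essential: -10100, 00-110, 001101, 010010, 1-0-01, 10-001, 100010, 101111, 1110-0

YES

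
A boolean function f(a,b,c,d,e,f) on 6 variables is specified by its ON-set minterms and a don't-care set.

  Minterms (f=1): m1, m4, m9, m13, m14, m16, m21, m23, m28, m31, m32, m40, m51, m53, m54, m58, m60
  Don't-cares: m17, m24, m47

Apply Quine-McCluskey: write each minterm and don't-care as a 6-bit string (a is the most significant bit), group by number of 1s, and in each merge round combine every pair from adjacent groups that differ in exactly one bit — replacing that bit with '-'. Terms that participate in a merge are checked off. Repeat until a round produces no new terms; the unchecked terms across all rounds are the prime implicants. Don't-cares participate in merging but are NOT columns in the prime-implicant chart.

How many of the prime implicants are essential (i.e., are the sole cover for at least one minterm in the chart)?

[col 0] 000001*, 000100, 001001*, 001101*, 001110, 010000*, 010001*, 010101*, 010111*, 011000*, 011100*, 011111*, 100000*, 101000*, 101111, 110011, 110101*, 110110, 111010, 111100*
[col 1] -10101, -11100, 0-0001, 00-001, 001-01, 01-000, 01-111, 010-01, 01000-, 0101-1, 011-00, 10-000
Prime implicants: -10101, -11100, 0-0001, 00-001, 000100, 001-01, 001110, 01-000, 01-111, 010-01, 01000-, 0101-1, 011-00, 10-000, 101111, 110011, 110110, 111010
PI chart (minterm → PIs covering it):
  1 | 0-0001,00-001
  4 | 000100  (sole → essential)
  9 | 00-001,001-01
  13 | 001-01  (sole → essential)
  14 | 001110  (sole → essential)
  16 | 01-000,01000-
  21 | -10101,010-01,0101-1
  23 | 01-111,0101-1
  28 | -11100,011-00
  31 | 01-111  (sole → essential)
  32 | 10-000  (sole → essential)
  40 | 10-000  (sole → essential)
  51 | 110011  (sole → essential)
  53 | -10101  (sole → essential)
  54 | 110110  (sole → essential)
  58 | 111010  (sole → essential)
  60 | -11100  (sole → essential)
Essential prime implicants: -10101, -11100, 000100, 001-01, 001110, 01-111, 10-000, 110011, 110110, 111010

10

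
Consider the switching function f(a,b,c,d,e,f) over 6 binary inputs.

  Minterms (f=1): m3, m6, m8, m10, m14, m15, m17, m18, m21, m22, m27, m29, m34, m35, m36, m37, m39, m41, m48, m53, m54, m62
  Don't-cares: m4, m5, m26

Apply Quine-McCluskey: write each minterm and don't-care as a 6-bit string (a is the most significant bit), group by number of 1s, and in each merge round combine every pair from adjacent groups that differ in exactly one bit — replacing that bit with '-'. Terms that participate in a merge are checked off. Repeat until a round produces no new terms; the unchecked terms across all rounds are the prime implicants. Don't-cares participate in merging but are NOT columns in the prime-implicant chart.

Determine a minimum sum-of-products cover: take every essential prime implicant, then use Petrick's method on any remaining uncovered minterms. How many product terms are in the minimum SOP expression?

15

size-2^0 implicants → 000011(✓)  000100(✓)  000101(✓)  000110(✓)  001000(✓)  001010(✓)  001110(✓)  001111(✓)  010001(✓)  010010(✓)  010101(✓)  010110(✓)  011010(✓)  011011(✓)  011101(✓)  100010(✓)  100011(✓)  100100(✓)  100101(✓)  100111(✓)  101001  110000  110101(✓)  110110(✓)  111110(✓)
size-2^1 implicants → -00011  -00100(✓)  -00101(✓)  -10101(✓)  -10110  0-0101(✓)  0-0110  0-1010  00-110  0001-0  00010-(✓)  001-10  0010-0  00111-  01-010  01-101  010-01  010-10  01101-  1-0101(✓)  100-11  10001-  1001-1  10010-(✓)  11-110
size-2^2 implicants → --0101  -0010-
Unchecked terms (primes): --0101, -00011, -0010-, -10110, 0-0110, 0-1010, 00-110, 0001-0, 001-10, 0010-0, 00111-, 01-010, 01-101, 010-01, 010-10, 01101-, 100-11, 10001-, 1001-1, 101001, 11-110, 110000
Minterm coverage:
  m3 ⊆ -00011 [E]
  m6 ⊆ 0-0110,00-110,0001-0
  m8 ⊆ 0010-0 [E]
  m10 ⊆ 0-1010,001-10,0010-0
  m14 ⊆ 00-110,001-10,00111-
  m15 ⊆ 00111- [E]
  m17 ⊆ 010-01 [E]
  m18 ⊆ 01-010,010-10
  m21 ⊆ --0101,01-101,010-01
  m22 ⊆ -10110,0-0110,010-10
  m27 ⊆ 01101- [E]
  m29 ⊆ 01-101 [E]
  m34 ⊆ 10001- [E]
  m35 ⊆ -00011,100-11,10001-
  m36 ⊆ -0010- [E]
  m37 ⊆ --0101,-0010-,1001-1
  m39 ⊆ 100-11,1001-1
  m41 ⊆ 101001 [E]
  m48 ⊆ 110000 [E]
  m53 ⊆ --0101 [E]
  m54 ⊆ -10110,11-110
  m62 ⊆ 11-110 [E]
E = {--0101, -00011, -0010-, 0010-0, 00111-, 01-101, 010-01, 01101-, 10001-, 101001, 11-110, 110000}
Petrick residual → 0-0110, 01-010, 100-11
Cover = c'de'f + b'c'd'ef + b'c'de' + a'c'def' + a'b'cd'f' + a'b'cde + a'bd'ef' + a'bde'f + a'bc'e'f + a'bcd'e + ab'c'ef + ab'c'd'e + ab'cd'e'f + abdef' + abc'd'e'f'  |cover|=15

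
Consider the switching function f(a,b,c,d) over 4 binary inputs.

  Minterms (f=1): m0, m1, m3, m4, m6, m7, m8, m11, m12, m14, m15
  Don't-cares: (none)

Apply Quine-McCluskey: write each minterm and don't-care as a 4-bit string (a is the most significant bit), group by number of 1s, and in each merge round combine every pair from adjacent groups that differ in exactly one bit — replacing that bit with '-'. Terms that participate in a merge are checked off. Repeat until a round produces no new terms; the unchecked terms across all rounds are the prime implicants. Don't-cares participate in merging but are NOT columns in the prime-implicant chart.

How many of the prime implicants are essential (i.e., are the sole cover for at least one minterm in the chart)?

2

Round 0: 0000✓ 0001✓ 0011✓ 0100✓ 0110✓ 0111✓ 1000✓ 1011✓ 1100✓ 1110✓ 1111✓
Round 1: -000✓ -011✓ -100✓ -110✓ -111✓ 0-00✓ 0-11✓ 00-1 000- 01-0✓ 011-✓ 1-00✓ 1-11✓ 11-0✓ 111-✓
Round 2: --00 --11 -1-0 -11-
PIs = {--00, --11, -1-0, -11-, 00-1, 000-}
Coverage chart:
  m0: --00,000-
  m1: 00-1,000-
  m3: --11,00-1
  m4: --00,-1-0
  m6: -1-0,-11-
  m7: --11,-11-
  m8: --00 ←essential
  m11: --11 ←essential
  m12: --00,-1-0
  m14: -1-0,-11-
  m15: --11,-11-
Essential: --00, --11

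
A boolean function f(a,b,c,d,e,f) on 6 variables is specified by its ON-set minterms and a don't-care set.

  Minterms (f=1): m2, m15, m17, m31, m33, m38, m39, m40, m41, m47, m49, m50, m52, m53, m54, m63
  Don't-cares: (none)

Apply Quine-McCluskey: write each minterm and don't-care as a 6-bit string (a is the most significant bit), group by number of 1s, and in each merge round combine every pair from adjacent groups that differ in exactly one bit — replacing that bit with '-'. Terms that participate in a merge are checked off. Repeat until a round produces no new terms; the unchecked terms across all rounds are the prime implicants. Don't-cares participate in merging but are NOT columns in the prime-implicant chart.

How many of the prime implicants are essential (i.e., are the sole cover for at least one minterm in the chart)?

5

size-2^0 implicants → 000010  001111(✓)  010001(✓)  011111(✓)  100001(✓)  100110(✓)  100111(✓)  101000(✓)  101001(✓)  101111(✓)  110001(✓)  110010(✓)  110100(✓)  110101(✓)  110110(✓)  111111(✓)
size-2^1 implicants → -01111(✓)  -10001  -11111(✓)  0-1111(✓)  1-0001  1-0110  1-1111(✓)  10-001  10-111  10011-  10100-  110-01  110-10  1101-0  11010-
size-2^2 implicants → --1111
Unchecked terms (primes): --1111, -10001, 000010, 1-0001, 1-0110, 10-001, 10-111, 10011-, 10100-, 110-01, 110-10, 1101-0, 11010-
Minterm coverage:
  m2 ⊆ 000010 [E]
  m15 ⊆ --1111 [E]
  m17 ⊆ -10001 [E]
  m31 ⊆ --1111 [E]
  m33 ⊆ 1-0001,10-001
  m38 ⊆ 1-0110,10011-
  m39 ⊆ 10-111,10011-
  m40 ⊆ 10100- [E]
  m41 ⊆ 10-001,10100-
  m47 ⊆ --1111,10-111
  m49 ⊆ -10001,1-0001,110-01
  m50 ⊆ 110-10 [E]
  m52 ⊆ 1101-0,11010-
  m53 ⊆ 110-01,11010-
  m54 ⊆ 1-0110,110-10,1101-0
  m63 ⊆ --1111 [E]
E = {--1111, -10001, 000010, 10100-, 110-10}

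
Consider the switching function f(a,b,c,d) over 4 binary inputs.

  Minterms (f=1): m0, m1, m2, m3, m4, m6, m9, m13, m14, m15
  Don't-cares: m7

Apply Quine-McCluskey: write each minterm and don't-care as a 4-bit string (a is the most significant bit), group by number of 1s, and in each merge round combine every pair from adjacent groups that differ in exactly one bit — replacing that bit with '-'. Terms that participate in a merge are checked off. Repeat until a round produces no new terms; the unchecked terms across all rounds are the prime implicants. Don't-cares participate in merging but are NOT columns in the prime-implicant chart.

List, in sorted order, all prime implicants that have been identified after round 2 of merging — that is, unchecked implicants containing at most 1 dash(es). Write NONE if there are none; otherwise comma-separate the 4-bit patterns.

-001, 1-01, 11-1

size-2^0 implicants → 0000(✓)  0001(✓)  0010(✓)  0011(✓)  0100(✓)  0110(✓)  0111(✓)  1001(✓)  1101(✓)  1110(✓)  1111(✓)
size-2^1 implicants → -001  -110(✓)  -111(✓)  0-00(✓)  0-10(✓)  0-11(✓)  00-0(✓)  00-1(✓)  000-(✓)  001-(✓)  01-0(✓)  011-(✓)  1-01  11-1  111-(✓)
size-2^2 implicants → -11-  0--0  0-1-  00--
Unchecked terms (primes): -001, -11-, 0--0, 0-1-, 00--, 1-01, 11-1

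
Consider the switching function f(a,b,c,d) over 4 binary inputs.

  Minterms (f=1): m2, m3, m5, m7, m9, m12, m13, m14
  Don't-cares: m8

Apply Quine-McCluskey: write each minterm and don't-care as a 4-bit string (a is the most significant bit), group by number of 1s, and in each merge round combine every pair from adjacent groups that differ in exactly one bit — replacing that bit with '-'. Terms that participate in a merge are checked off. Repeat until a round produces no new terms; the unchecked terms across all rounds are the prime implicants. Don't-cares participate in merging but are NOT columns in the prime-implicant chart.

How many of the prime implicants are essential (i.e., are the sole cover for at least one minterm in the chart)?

size-2^0 implicants → 0010(✓)  0011(✓)  0101(✓)  0111(✓)  1000(✓)  1001(✓)  1100(✓)  1101(✓)  1110(✓)
size-2^1 implicants → -101  0-11  001-  01-1  1-00(✓)  1-01(✓)  100-(✓)  11-0  110-(✓)
size-2^2 implicants → 1-0-
Unchecked terms (primes): -101, 0-11, 001-, 01-1, 1-0-, 11-0
Minterm coverage:
  m2 ⊆ 001- [E]
  m3 ⊆ 0-11,001-
  m5 ⊆ -101,01-1
  m7 ⊆ 0-11,01-1
  m9 ⊆ 1-0- [E]
  m12 ⊆ 1-0-,11-0
  m13 ⊆ -101,1-0-
  m14 ⊆ 11-0 [E]
E = {001-, 1-0-, 11-0}

3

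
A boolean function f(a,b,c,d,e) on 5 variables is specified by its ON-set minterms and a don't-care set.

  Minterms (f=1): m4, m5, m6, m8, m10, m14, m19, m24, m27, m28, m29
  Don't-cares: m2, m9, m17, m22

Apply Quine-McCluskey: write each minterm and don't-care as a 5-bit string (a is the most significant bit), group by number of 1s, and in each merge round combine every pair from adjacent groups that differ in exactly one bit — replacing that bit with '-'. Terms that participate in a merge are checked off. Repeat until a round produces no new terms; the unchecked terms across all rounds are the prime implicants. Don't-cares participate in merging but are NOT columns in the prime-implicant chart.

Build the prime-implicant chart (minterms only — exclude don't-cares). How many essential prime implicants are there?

4

Round 0: 00010✓ 00100✓ 00101✓ 00110✓ 01000✓ 01001✓ 01010✓ 01110✓ 10001✓ 10011✓ 10110✓ 11000✓ 11011✓ 11100✓ 11101✓
Round 1: -0110 -1000 0-010✓ 0-110✓ 00-10✓ 001-0 0010- 01-10✓ 010-0 0100- 1-011 100-1 11-00 1110-
Round 2: 0--10
PIs = {-0110, -1000, 0--10, 001-0, 0010-, 010-0, 0100-, 1-011, 100-1, 11-00, 1110-}
Coverage chart:
  m4: 001-0,0010-
  m5: 0010- ←essential
  m6: -0110,0--10,001-0
  m8: -1000,010-0,0100-
  m10: 0--10,010-0
  m14: 0--10 ←essential
  m19: 1-011,100-1
  m24: -1000,11-00
  m27: 1-011 ←essential
  m28: 11-00,1110-
  m29: 1110- ←essential
Essential: 0--10, 0010-, 1-011, 1110-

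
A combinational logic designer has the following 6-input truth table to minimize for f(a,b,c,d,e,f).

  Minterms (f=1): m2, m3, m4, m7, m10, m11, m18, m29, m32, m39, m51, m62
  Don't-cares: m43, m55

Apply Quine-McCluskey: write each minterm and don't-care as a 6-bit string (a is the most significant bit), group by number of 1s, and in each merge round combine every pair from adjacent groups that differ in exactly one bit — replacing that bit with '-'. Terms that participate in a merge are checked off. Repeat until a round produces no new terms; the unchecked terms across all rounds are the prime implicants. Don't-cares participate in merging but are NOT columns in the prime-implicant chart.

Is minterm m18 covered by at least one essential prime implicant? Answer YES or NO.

YES

[col 0] 000010*, 000011*, 000100, 000111*, 001010*, 001011*, 010010*, 011101, 100000, 100111*, 101011*, 110011*, 110111*, 111110
[col 1] -00111, -01011, 0-0010, 00-010*, 00-011*, 000-11, 00001-*, 00101-*, 1-0111, 110-11
[col 2] 00-01-
Prime implicants: -00111, -01011, 0-0010, 00-01-, 000-11, 000100, 011101, 1-0111, 100000, 110-11, 111110
PI chart (minterm → PIs covering it):
  2 | 0-0010,00-01-
  3 | 00-01-,000-11
  4 | 000100  (sole → essential)
  7 | -00111,000-11
  10 | 00-01-  (sole → essential)
  11 | -01011,00-01-
  18 | 0-0010  (sole → essential)
  29 | 011101  (sole → essential)
  32 | 100000  (sole → essential)
  39 | -00111,1-0111
  51 | 110-11  (sole → essential)
  62 | 111110  (sole → essential)
Essential prime implicants: 0-0010, 00-01-, 000100, 011101, 100000, 110-11, 111110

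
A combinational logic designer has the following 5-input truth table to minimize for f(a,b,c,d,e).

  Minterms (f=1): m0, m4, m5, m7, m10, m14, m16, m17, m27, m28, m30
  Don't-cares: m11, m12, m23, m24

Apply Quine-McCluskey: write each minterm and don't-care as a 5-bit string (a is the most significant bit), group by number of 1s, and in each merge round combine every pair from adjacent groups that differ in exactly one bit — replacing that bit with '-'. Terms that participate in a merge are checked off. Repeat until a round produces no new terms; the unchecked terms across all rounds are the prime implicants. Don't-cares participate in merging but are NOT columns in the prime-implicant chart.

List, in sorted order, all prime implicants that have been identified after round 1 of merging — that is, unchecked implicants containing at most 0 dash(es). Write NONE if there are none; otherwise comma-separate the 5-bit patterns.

NONE

[col 0] 00000*, 00100*, 00101*, 00111*, 01010*, 01011*, 01100*, 01110*, 10000*, 10001*, 10111*, 11000*, 11011*, 11100*, 11110*
[col 1] -0000, -0111, -1011, -1100*, -1110*, 0-100, 00-00, 001-1, 0010-, 01-10, 0101-, 011-0*, 1-000, 1000-, 11-00, 111-0*
[col 2] -11-0
Prime implicants: -0000, -0111, -1011, -11-0, 0-100, 00-00, 001-1, 0010-, 01-10, 0101-, 1-000, 1000-, 11-00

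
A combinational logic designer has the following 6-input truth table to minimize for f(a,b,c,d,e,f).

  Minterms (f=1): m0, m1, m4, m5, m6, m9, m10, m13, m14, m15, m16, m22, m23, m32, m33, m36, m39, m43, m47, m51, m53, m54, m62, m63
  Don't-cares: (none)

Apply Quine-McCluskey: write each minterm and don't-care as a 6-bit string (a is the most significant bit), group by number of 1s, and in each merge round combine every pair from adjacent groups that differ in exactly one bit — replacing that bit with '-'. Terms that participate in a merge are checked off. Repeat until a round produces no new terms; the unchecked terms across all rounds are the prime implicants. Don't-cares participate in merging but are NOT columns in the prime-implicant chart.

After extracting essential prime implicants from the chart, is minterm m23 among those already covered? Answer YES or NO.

YES

[col 0] 000000*, 000001*, 000100*, 000101*, 000110*, 001001*, 001010*, 001101*, 001110*, 001111*, 010000*, 010110*, 010111*, 100000*, 100001*, 100100*, 100111*, 101011*, 101111*, 110011, 110101, 110110*, 111110*, 111111*
[col 1] -00000*, -00001*, -00100*, -01111, -10110, 0-0000, 0-0110, 00-001*, 00-101*, 00-110, 000-00*, 000-01*, 00000-*, 0001-0, 00010-*, 001-01*, 001-10, 0011-1, 00111-, 01011-, 1-1111, 10-111, 100-00*, 10000-*, 101-11, 11-110, 11111-
[col 2] -00-00, -0000-, 00--01, 000-0-
Prime implicants: -00-00, -0000-, -01111, -10110, 0-0000, 0-0110, 00--01, 00-110, 000-0-, 0001-0, 001-10, 0011-1, 00111-, 01011-, 1-1111, 10-111, 101-11, 11-110, 110011, 110101, 11111-
PI chart (minterm → PIs covering it):
  0 | -00-00,-0000-,0-0000,000-0-
  1 | -0000-,00--01,000-0-
  4 | -00-00,000-0-,0001-0
  5 | 00--01,000-0-
  6 | 0-0110,00-110,0001-0
  9 | 00--01  (sole → essential)
  10 | 001-10  (sole → essential)
  13 | 00--01,0011-1
  14 | 00-110,001-10,00111-
  15 | -01111,0011-1,00111-
  16 | 0-0000  (sole → essential)
  22 | -10110,0-0110,01011-
  23 | 01011-  (sole → essential)
  32 | -00-00,-0000-
  33 | -0000-  (sole → essential)
  36 | -00-00  (sole → essential)
  39 | 10-111  (sole → essential)
  43 | 101-11  (sole → essential)
  47 | -01111,1-1111,10-111,101-11
  51 | 110011  (sole → essential)
  53 | 110101  (sole → essential)
  54 | -10110,11-110
  62 | 11-110,11111-
  63 | 1-1111,11111-
Essential prime implicants: -00-00, -0000-, 0-0000, 00--01, 001-10, 01011-, 10-111, 101-11, 110011, 110101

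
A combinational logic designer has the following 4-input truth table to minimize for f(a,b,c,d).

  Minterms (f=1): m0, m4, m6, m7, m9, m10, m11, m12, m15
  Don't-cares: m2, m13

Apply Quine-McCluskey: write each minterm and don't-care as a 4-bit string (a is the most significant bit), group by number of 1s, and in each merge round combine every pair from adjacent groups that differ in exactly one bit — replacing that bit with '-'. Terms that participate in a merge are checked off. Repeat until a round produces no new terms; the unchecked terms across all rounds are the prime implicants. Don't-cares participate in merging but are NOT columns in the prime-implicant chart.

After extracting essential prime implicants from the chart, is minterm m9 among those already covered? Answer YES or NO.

size-2^0 implicants → 0000(✓)  0010(✓)  0100(✓)  0110(✓)  0111(✓)  1001(✓)  1010(✓)  1011(✓)  1100(✓)  1101(✓)  1111(✓)
size-2^1 implicants → -010  -100  -111  0-00(✓)  0-10(✓)  00-0(✓)  01-0(✓)  011-  1-01(✓)  1-11(✓)  10-1(✓)  101-  11-1(✓)  110-
size-2^2 implicants → 0--0  1--1
Unchecked terms (primes): -010, -100, -111, 0--0, 011-, 1--1, 101-, 110-
Minterm coverage:
  m0 ⊆ 0--0 [E]
  m4 ⊆ -100,0--0
  m6 ⊆ 0--0,011-
  m7 ⊆ -111,011-
  m9 ⊆ 1--1 [E]
  m10 ⊆ -010,101-
  m11 ⊆ 1--1,101-
  m12 ⊆ -100,110-
  m15 ⊆ -111,1--1
E = {0--0, 1--1}

YES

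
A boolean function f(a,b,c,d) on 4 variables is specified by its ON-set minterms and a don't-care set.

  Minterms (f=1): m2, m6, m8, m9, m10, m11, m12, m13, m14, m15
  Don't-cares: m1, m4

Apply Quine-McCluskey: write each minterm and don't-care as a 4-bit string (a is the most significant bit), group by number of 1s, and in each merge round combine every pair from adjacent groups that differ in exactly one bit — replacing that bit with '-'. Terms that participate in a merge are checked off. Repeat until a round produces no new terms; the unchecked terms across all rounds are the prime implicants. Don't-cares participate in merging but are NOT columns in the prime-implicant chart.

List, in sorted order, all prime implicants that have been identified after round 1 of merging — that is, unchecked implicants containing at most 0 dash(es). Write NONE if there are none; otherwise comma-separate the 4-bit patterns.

[col 0] 0001*, 0010*, 0100*, 0110*, 1000*, 1001*, 1010*, 1011*, 1100*, 1101*, 1110*, 1111*
[col 1] -001, -010*, -100*, -110*, 0-10*, 01-0*, 1-00*, 1-01*, 1-10*, 1-11*, 10-0*, 10-1*, 100-*, 101-*, 11-0*, 11-1*, 110-*, 111-*
[col 2] --10, -1-0, 1--0*, 1--1*, 1-0-*, 1-1-*, 10--*, 11--*
[col 3] 1---
Prime implicants: --10, -001, -1-0, 1---

NONE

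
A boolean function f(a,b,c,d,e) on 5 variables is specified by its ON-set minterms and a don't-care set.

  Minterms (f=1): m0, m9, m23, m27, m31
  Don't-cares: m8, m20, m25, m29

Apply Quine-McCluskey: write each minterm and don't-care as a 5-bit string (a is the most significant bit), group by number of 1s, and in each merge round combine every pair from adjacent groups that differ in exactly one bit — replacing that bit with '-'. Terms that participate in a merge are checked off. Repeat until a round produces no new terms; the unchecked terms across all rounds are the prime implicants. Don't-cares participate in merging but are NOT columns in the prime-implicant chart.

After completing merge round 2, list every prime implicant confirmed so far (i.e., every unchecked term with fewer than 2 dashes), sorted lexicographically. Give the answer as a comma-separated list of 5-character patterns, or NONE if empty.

size-2^0 implicants → 00000(✓)  01000(✓)  01001(✓)  10100  10111(✓)  11001(✓)  11011(✓)  11101(✓)  11111(✓)
size-2^1 implicants → -1001  0-000  0100-  1-111  11-01(✓)  11-11(✓)  110-1(✓)  111-1(✓)
size-2^2 implicants → 11--1
Unchecked terms (primes): -1001, 0-000, 0100-, 1-111, 10100, 11--1

-1001, 0-000, 0100-, 1-111, 10100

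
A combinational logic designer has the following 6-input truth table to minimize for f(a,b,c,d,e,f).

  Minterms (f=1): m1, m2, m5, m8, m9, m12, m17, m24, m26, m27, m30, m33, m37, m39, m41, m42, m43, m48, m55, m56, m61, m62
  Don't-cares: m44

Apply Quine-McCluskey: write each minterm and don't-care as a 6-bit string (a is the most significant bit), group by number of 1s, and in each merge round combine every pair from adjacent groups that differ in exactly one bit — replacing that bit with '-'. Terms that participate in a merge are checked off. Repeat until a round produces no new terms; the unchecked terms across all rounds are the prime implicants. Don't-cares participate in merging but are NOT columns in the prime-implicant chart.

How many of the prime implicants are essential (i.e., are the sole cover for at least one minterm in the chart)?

size-2^0 implicants → 000001(✓)  000010  000101(✓)  001000(✓)  001001(✓)  001100(✓)  010001(✓)  011000(✓)  011010(✓)  011011(✓)  011110(✓)  100001(✓)  100101(✓)  100111(✓)  101001(✓)  101010(✓)  101011(✓)  101100(✓)  110000(✓)  110111(✓)  111000(✓)  111101  111110(✓)
size-2^1 implicants → -00001(✓)  -00101(✓)  -01001(✓)  -01100  -11000  -11110  0-0001  0-1000  00-001(✓)  000-01(✓)  001-00  00100-  011-10  0110-0  01101-  1-0111  10-001(✓)  100-01(✓)  1001-1  1010-1  10101-  11-000
size-2^2 implicants → -0-001  -00-01
Unchecked terms (primes): -0-001, -00-01, -01100, -11000, -11110, 0-0001, 0-1000, 000010, 001-00, 00100-, 011-10, 0110-0, 01101-, 1-0111, 1001-1, 1010-1, 10101-, 11-000, 111101
Minterm coverage:
  m1 ⊆ -0-001,-00-01,0-0001
  m2 ⊆ 000010 [E]
  m5 ⊆ -00-01 [E]
  m8 ⊆ 0-1000,001-00,00100-
  m9 ⊆ -0-001,00100-
  m12 ⊆ -01100,001-00
  m17 ⊆ 0-0001 [E]
  m24 ⊆ -11000,0-1000,0110-0
  m26 ⊆ 011-10,0110-0,01101-
  m27 ⊆ 01101- [E]
  m30 ⊆ -11110,011-10
  m33 ⊆ -0-001,-00-01
  m37 ⊆ -00-01,1001-1
  m39 ⊆ 1-0111,1001-1
  m41 ⊆ -0-001,1010-1
  m42 ⊆ 10101- [E]
  m43 ⊆ 1010-1,10101-
  m48 ⊆ 11-000 [E]
  m55 ⊆ 1-0111 [E]
  m56 ⊆ -11000,11-000
  m61 ⊆ 111101 [E]
  m62 ⊆ -11110 [E]
E = {-00-01, -11110, 0-0001, 000010, 01101-, 1-0111, 10101-, 11-000, 111101}

9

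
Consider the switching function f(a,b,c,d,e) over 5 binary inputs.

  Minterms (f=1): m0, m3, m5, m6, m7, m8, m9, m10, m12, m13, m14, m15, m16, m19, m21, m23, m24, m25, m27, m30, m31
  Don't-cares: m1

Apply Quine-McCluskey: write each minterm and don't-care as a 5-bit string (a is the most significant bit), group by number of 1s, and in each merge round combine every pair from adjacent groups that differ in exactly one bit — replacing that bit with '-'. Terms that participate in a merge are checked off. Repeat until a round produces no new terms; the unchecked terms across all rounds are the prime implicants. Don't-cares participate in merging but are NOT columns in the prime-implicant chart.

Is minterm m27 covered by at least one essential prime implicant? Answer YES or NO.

NO

size-2^0 implicants → 00000(✓)  00001(✓)  00011(✓)  00101(✓)  00110(✓)  00111(✓)  01000(✓)  01001(✓)  01010(✓)  01100(✓)  01101(✓)  01110(✓)  01111(✓)  10000(✓)  10011(✓)  10101(✓)  10111(✓)  11000(✓)  11001(✓)  11011(✓)  11110(✓)  11111(✓)
size-2^1 implicants → -0000(✓)  -0011(✓)  -0101(✓)  -0111(✓)  -1000(✓)  -1001(✓)  -1110(✓)  -1111(✓)  0-000(✓)  0-001(✓)  0-101(✓)  0-110(✓)  0-111(✓)  00-01(✓)  00-11(✓)  000-1(✓)  0000-(✓)  001-1(✓)  0011-(✓)  01-00(✓)  01-01(✓)  01-10(✓)  010-0(✓)  0100-(✓)  011-0(✓)  011-1(✓)  0110-(✓)  0111-(✓)  1-000(✓)  1-011(✓)  1-111(✓)  10-11(✓)  101-1(✓)  11-11(✓)  110-1  1100-(✓)  1111-(✓)
size-2^2 implicants → --000  --111  -0-11  -01-1  -100-  -111-  0--01  0-00-  0-1-1  0-11-  00--1  01--0  01-0-  011--  1--11
Unchecked terms (primes): --000, --111, -0-11, -01-1, -100-, -111-, 0--01, 0-00-, 0-1-1, 0-11-, 00--1, 01--0, 01-0-, 011--, 1--11, 110-1
Minterm coverage:
  m0 ⊆ --000,0-00-
  m3 ⊆ -0-11,00--1
  m5 ⊆ -01-1,0--01,0-1-1,00--1
  m6 ⊆ 0-11- [E]
  m7 ⊆ --111,-0-11,-01-1,0-1-1,0-11-,00--1
  m8 ⊆ --000,-100-,0-00-,01--0,01-0-
  m9 ⊆ -100-,0--01,0-00-,01-0-
  m10 ⊆ 01--0 [E]
  m12 ⊆ 01--0,01-0-,011--
  m13 ⊆ 0--01,0-1-1,01-0-,011--
  m14 ⊆ -111-,0-11-,01--0,011--
  m15 ⊆ --111,-111-,0-1-1,0-11-,011--
  m16 ⊆ --000 [E]
  m19 ⊆ -0-11,1--11
  m21 ⊆ -01-1 [E]
  m23 ⊆ --111,-0-11,-01-1,1--11
  m24 ⊆ --000,-100-
  m25 ⊆ -100-,110-1
  m27 ⊆ 1--11,110-1
  m30 ⊆ -111- [E]
  m31 ⊆ --111,-111-,1--11
E = {--000, -01-1, -111-, 0-11-, 01--0}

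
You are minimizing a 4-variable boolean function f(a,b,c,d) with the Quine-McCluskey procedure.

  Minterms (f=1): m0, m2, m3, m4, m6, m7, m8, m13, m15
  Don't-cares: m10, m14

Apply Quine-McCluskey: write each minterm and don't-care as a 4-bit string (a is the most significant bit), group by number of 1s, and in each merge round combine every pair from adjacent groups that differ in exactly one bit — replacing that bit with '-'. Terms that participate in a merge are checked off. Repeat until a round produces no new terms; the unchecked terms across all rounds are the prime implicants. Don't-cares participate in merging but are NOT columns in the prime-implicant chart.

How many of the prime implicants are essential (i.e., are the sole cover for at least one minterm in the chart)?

Round 0: 0000✓ 0010✓ 0011✓ 0100✓ 0110✓ 0111✓ 1000✓ 1010✓ 1101✓ 1110✓ 1111✓
Round 1: -000✓ -010✓ -110✓ -111✓ 0-00✓ 0-10✓ 0-11✓ 00-0✓ 001-✓ 01-0✓ 011-✓ 1-10✓ 10-0✓ 11-1 111-✓
Round 2: --10 -0-0 -11- 0--0 0-1-
PIs = {--10, -0-0, -11-, 0--0, 0-1-, 11-1}
Coverage chart:
  m0: -0-0,0--0
  m2: --10,-0-0,0--0,0-1-
  m3: 0-1- ←essential
  m4: 0--0 ←essential
  m6: --10,-11-,0--0,0-1-
  m7: -11-,0-1-
  m8: -0-0 ←essential
  m13: 11-1 ←essential
  m15: -11-,11-1
Essential: -0-0, 0--0, 0-1-, 11-1

4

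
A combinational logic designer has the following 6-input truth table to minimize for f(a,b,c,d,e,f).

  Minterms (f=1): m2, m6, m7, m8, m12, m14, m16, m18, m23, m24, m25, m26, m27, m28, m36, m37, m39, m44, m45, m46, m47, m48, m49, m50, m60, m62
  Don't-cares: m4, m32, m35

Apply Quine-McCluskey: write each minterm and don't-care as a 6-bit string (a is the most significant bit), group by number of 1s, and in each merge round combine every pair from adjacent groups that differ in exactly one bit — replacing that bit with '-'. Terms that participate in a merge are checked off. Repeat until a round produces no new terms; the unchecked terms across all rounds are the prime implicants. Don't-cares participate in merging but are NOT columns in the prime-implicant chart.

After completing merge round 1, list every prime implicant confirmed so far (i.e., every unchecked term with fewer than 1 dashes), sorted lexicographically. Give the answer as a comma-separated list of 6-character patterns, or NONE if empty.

NONE

[col 0] 000010*, 000100*, 000110*, 000111*, 001000*, 001100*, 001110*, 010000*, 010010*, 010111*, 011000*, 011001*, 011010*, 011011*, 011100*, 100000*, 100011*, 100100*, 100101*, 100111*, 101100*, 101101*, 101110*, 101111*, 110000*, 110001*, 110010*, 111100*, 111110*
[col 1] -00100*, -00111, -01100*, -01110*, -10000*, -10010*, -11100*, 0-0010, 0-0111, 0-1000*, 0-1100*, 00-100*, 00-110*, 000-10, 0001-0*, 00011-, 001-00*, 0011-0*, 01-000*, 01-010*, 0100-0*, 011-00*, 0110-0*, 0110-1*, 01100-*, 01101-*, 1-0000, 1-1100*, 1-1110*, 10-100*, 10-101*, 10-111*, 100-00, 100-11, 1001-1*, 10010-*, 1011-0*, 1011-1*, 10110-*, 10111-*, 1100-0*, 11000-, 1111-0*
[col 2] --1100, -0-100, -011-0, -100-0, 0-1-00, 00-1-0, 01-0-0, 0110--, 1-11-0, 10-1-1, 10-10-, 1011--
Prime implicants: --1100, -0-100, -00111, -011-0, -100-0, 0-0010, 0-0111, 0-1-00, 00-1-0, 000-10, 00011-, 01-0-0, 0110--, 1-0000, 1-11-0, 10-1-1, 10-10-, 100-00, 100-11, 1011--, 11000-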